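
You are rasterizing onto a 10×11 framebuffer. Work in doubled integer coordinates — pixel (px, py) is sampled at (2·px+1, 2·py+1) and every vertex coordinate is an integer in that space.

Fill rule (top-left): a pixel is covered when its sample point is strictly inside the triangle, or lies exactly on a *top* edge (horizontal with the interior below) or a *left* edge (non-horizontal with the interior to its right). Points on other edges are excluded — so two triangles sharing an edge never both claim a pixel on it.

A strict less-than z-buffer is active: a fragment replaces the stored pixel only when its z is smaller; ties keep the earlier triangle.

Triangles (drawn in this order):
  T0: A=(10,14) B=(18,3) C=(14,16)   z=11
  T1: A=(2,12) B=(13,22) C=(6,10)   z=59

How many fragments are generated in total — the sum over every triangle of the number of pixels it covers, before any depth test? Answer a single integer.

T0:
  2·area = 60
  edge (10, 14)→(18, 3): d=(8,-11) top-left  bias=+0
  edge (18, 3)→(14, 16): d=(-4,13) right/bottom  bias=-1
  edge (14, 16)→(10, 14): d=(-4,-2) top-left  bias=+0
    (8,2)@(17, 5): e=[5,5,50] → #
    (9,2)@(19, 5): e=[27,-21,54] → ·
    (8,3)@(17, 7): e=[21,-3,42] → ·
    (7,4)@(15, 9): e=[15,15,30] → #
    (8,4)@(17, 9): e=[37,-11,34] → ·
    (6,5)@(13, 11): e=[9,33,18] → #
    (8,5)@(17, 11): e=[53,-19,26] → ·
    (5,6)@(11, 13): e=[3,51,6] → #
    (7,6)@(15, 13): e=[47,-1,14] → ·
    (5,7)@(11, 15): e=[19,43,-2] → ·
    (6,7)@(13, 15): e=[41,17,2] → #
    (7,7)@(15, 15): e=[63,-9,6] → ·
  covered (7 px):
    · · · · · · · · · ·
    · · · · · · · · · ·
    · · · · · · · · # ·
    · · · · · · · · · ·
    · · · · · · · # · ·
    · · · · · · # # · ·
    · · · · · # # · · ·
    · · · · · · # · · ·
    · · · · · · · · · ·
    · · · · · · · · · ·
    · · · · · · · · · ·
T1:
  2·area = 62  (B↔C swapped to make it positive)
  edge (2, 12)→(6, 10): d=(4,-2) top-left  bias=+0
  edge (6, 10)→(13, 22): d=(7,12) right/bottom  bias=-1
  edge (13, 22)→(2, 12): d=(-11,-10) top-left  bias=+0
    (2,5)@(5, 11): e=[2,19,41] → #
    (3,5)@(7, 11): e=[6,-5,61] → ·
    (2,6)@(5, 13): e=[10,33,19] → #
    (3,6)@(7, 13): e=[14,9,39] → #
    (4,6)@(9, 13): e=[18,-15,59] → ·
    (2,7)@(5, 15): e=[18,47,-3] → ·
    (3,7)@(7, 15): e=[22,23,17] → #
    (4,7)@(9, 15): e=[26,-1,37] → ·
    (3,8)@(7, 17): e=[30,37,-5] → ·
    (4,8)@(9, 17): e=[34,13,15] → #
    (5,8)@(11, 17): e=[38,-11,35] → ·
    (4,9)@(9, 19): e=[42,27,-7] → ·
  covered (6 px):
    · · · · · · · · · ·
    · · · · · · · · · ·
    · · · · · · · · · ·
    · · · · · · · · · ·
    · · · · · · · · · ·
    · · # · · · · · · ·
    · · # # · · · · · ·
    · · · # · · · · · ·
    · · · · # · · · · ·
    · · · · · # · · · ·
    · · · · · · · · · ·

Result: 13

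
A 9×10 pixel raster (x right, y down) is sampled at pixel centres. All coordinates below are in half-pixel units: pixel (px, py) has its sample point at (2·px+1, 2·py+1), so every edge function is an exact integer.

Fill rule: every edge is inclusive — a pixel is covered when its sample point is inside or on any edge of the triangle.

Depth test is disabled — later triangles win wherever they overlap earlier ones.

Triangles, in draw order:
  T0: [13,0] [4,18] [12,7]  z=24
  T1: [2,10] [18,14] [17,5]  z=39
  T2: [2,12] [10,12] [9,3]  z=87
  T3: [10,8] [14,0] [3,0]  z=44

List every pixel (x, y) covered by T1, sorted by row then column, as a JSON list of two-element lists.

T0:
  2·area = 45  (B↔C swapped to make it positive)
  edge (13, 0)→(12, 7): d=(-1,7) inclusive
  edge (12, 7)→(4, 18): d=(-8,11) inclusive
  edge (4, 18)→(13, 0): d=(9,-18) inclusive
    (5,2)@(11, 5): e=[9,27,9] → X
    (6,2)@(13, 5): e=[-5,5,45] → .
    (5,3)@(11, 7): e=[7,11,27] → X
    (6,3)@(13, 7): e=[-7,-11,63] → .
    (4,4)@(9, 9): e=[19,17,9] → X
    (5,4)@(11, 9): e=[5,-5,45] → .
    (4,5)@(9, 11): e=[17,1,27] → X
    (5,5)@(11, 11): e=[3,-21,63] → .
    (3,6)@(7, 13): e=[29,7,9] → X
    (4,6)@(9, 13): e=[15,-15,45] → .
    (3,7)@(7, 15): e=[27,-9,27] → .
  covered (5 px):
    . . . . . . . . .
    . . . . . . . . .
    . . . . . X . . .
    . . . . . X . . .
    . . . . X . . . .
    . . . . X . . . .
    . . . X . . . . .
    . . . . . . . . .
    . . . . . . . . .
    . . . . . . . . .
T1:
  2·area = 140  (B↔C swapped to make it positive)
  edge (2, 10)→(17, 5): d=(15,-5) inclusive
  edge (17, 5)→(18, 14): d=(1,9) inclusive
  edge (18, 14)→(2, 10): d=(-16,-4) inclusive
    (8,2)@(17, 5): e=[0,0,140] → X  [on edge]
    (5,3)@(11, 7): e=[0,56,84] → X  [on edge]
    (6,3)@(13, 7): e=[10,38,92] → X
    (7,3)@(15, 7): e=[20,20,100] → X
    (2,4)@(5, 9): e=[0,112,28] → X  [on edge]
    (3,4)@(7, 9): e=[10,94,36] → X
    (4,4)@(9, 9): e=[20,76,44] → X
    (2,5)@(5, 11): e=[30,114,-4] → .
    (3,5)@(7, 11): e=[40,96,4] → X
    (3,6)@(7, 13): e=[70,98,-28] → .
    (4,6)@(9, 13): e=[80,80,-20] → .
    (5,6)@(11, 13): e=[90,62,-12] → .
  covered (20 px):
    . . . . . . . . .
    . . . . . . . . .
    . . . . . . . . X
    . . . . . X X X X
    . . X X X X X X X
    . . . X X X X X X
    . . . . . . . X X
    . . . . . . . . .
    . . . . . . . . .
    . . . . . . . . .
T2:
  2·area = 72  (B↔C swapped to make it positive)
  edge (2, 12)→(9, 3): d=(7,-9) inclusive
  edge (9, 3)→(10, 12): d=(1,9) inclusive
  edge (10, 12)→(2, 12): d=(-8,0) inclusive
    (4,1)@(9, 3): e=[0,0,72] → X  [on edge]
    (5,1)@(11, 3): e=[18,-18,72] → .
    (4,2)@(9, 5): e=[14,2,56] → X
    (5,2)@(11, 5): e=[32,-16,56] → .
    (3,3)@(7, 7): e=[10,22,40] → X
    (5,3)@(11, 7): e=[46,-14,40] → .
    (2,4)@(5, 9): e=[6,42,24] → X
    (5,4)@(11, 9): e=[60,-12,24] → .
    (1,5)@(3, 11): e=[2,62,8] → X
    (5,5)@(11, 11): e=[74,-10,8] → .
    (1,6)@(3, 13): e=[16,64,-8] → .
    (2,6)@(5, 13): e=[34,46,-8] → .
  covered (11 px):
    . . . . . . . . .
    . . . . X . . . .
    . . . . X . . . .
    . . . X X . . . .
    . . X X X . . . .
    . X X X X . . . .
    . . . . . . . . .
    . . . . . . . . .
    . . . . . . . . .
    . . . . . . . . .
T3:
  2·area = 88  (B↔C swapped to make it positive)
  edge (10, 8)→(3, 0): d=(-7,-8) inclusive
  edge (3, 0)→(14, 0): d=(11,0) inclusive
  edge (14, 0)→(10, 8): d=(-4,8) inclusive
    (2,0)@(5, 1): e=[9,11,68] → X
    (3,0)@(7, 1): e=[25,11,52] → X
    (4,0)@(9, 1): e=[41,11,36] → X
    (5,0)@(11, 1): e=[57,11,20] → X
    (6,0)@(13, 1): e=[73,11,4] → X
    (7,0)@(15, 1): e=[89,11,-12] → .
    (2,1)@(5, 3): e=[-5,33,60] → .
    (3,1)@(7, 3): e=[11,33,44] → X
    (6,1)@(13, 3): e=[59,33,-4] → .
    (3,2)@(7, 5): e=[-3,55,36] → .
    (4,2)@(9, 5): e=[13,55,20] → X
    (6,2)@(13, 5): e=[45,55,-12] → .
  covered (10 px):
    . . X X X X X . .
    . . . X X X . . .
    . . . . X X . . .
    . . . . . . . . .
    . . . . . . . . .
    . . . . . . . . .
    . . . . . . . . .
    . . . . . . . . .
    . . . . . . . . .
    . . . . . . . . .

Answer: [[8,2],[5,3],[6,3],[7,3],[8,3],[2,4],[3,4],[4,4],[5,4],[6,4],[7,4],[8,4],[3,5],[4,5],[5,5],[6,5],[7,5],[8,5],[7,6],[8,6]]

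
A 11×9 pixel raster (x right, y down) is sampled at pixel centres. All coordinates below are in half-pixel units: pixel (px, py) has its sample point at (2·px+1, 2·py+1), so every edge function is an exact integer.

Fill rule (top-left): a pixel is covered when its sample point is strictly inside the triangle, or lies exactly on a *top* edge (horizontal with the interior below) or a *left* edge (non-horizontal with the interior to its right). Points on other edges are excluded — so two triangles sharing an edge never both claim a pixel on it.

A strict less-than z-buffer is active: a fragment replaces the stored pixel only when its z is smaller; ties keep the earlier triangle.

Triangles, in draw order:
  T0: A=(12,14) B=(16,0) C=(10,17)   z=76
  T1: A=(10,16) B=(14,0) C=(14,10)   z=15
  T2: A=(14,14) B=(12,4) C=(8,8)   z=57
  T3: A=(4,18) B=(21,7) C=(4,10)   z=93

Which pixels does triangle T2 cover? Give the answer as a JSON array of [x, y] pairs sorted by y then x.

T0:
  2·area = 16  (B↔C swapped to make it positive)
  edge (12, 14)→(10, 17): d=(-2,3) right/bottom  bias=-1
  edge (10, 17)→(16, 0): d=(6,-17) top-left  bias=+0
  edge (16, 0)→(12, 14): d=(-4,14) right/bottom  bias=-1
    (7,1)@(15, 3): e=[13,1,2] → █
    (8,1)@(17, 3): e=[7,35,-26] → ·
    (7,2)@(15, 5): e=[9,13,-6] → ·
    (6,4)@(13, 9): e=[7,3,6] → █
    (7,4)@(15, 9): e=[1,37,-22] → ·
    (6,5)@(13, 11): e=[3,15,-2] → ·
    (5,7)@(11, 15): e=[1,5,10] → █
    (6,7)@(13, 15): e=[-5,39,-18] → ·
    (5,8)@(11, 17): e=[-3,17,2] → ·
  covered (3 px):
    · · · · · · · · · · ·
    · · · · · · · █ · · ·
    · · · · · · · · · · ·
    · · · · · · · · · · ·
    · · · · · · █ · · · ·
    · · · · · · · · · · ·
    · · · · · · · · · · ·
    · · · · · █ · · · · ·
    · · · · · · · · · · ·
T1:
  2·area = 40
  edge (10, 16)→(14, 0): d=(4,-16) top-left  bias=+0
  edge (14, 0)→(14, 10): d=(0,10) right/bottom  bias=-1
  edge (14, 10)→(10, 16): d=(-4,6) right/bottom  bias=-1
    (6,2)@(13, 5): e=[4,10,26] → █
    (7,2)@(15, 5): e=[36,-10,14] → ·
    (6,3)@(13, 7): e=[12,10,18] → █
    (7,3)@(15, 7): e=[44,-10,6] → ·
    (6,4)@(13, 9): e=[20,10,10] → █
    (7,4)@(15, 9): e=[52,-10,-2] → ·
    (6,5)@(13, 11): e=[28,10,2] → █
    (7,5)@(15, 11): e=[60,-10,-10] → ·
    (5,6)@(11, 13): e=[4,30,6] → █
    (6,6)@(13, 13): e=[36,10,-6] → ·
    (5,7)@(11, 15): e=[12,30,-2] → ·
  covered (5 px):
    · · · · · · · · · · ·
    · · · · · · · · · · ·
    · · · · · · █ · · · ·
    · · · · · · █ · · · ·
    · · · · · · █ · · · ·
    · · · · · · █ · · · ·
    · · · · · █ · · · · ·
    · · · · · · · · · · ·
    · · · · · · · · · · ·
T2:
  2·area = 48  (B↔C swapped to make it positive)
  edge (14, 14)→(8, 8): d=(-6,-6) top-left  bias=+0
  edge (8, 8)→(12, 4): d=(4,-4) top-left  bias=+0
  edge (12, 4)→(14, 14): d=(2,10) right/bottom  bias=-1
    (0,0)@(1, 1): e=[0,-56,104] → ·  [on edge]
    (7,0)@(15, 1): e=[84,0,-36] → ·  [on edge]
    (1,1)@(3, 3): e=[0,-40,88] → ·  [on edge]
    (6,1)@(13, 3): e=[60,0,-12] → ·  [on edge]
    (2,2)@(5, 5): e=[0,-24,72] → ·  [on edge]
    (5,2)@(11, 5): e=[36,0,12] → █  [on edge]
    (6,2)@(13, 5): e=[48,8,-8] → ·
    (3,3)@(7, 7): e=[0,-8,56] → ·  [on edge]
    (4,3)@(9, 7): e=[12,0,36] → █  [on edge]
    (6,3)@(13, 7): e=[36,16,-4] → ·
    (3,4)@(7, 9): e=[-12,0,60] → ·  [on edge]
    (4,4)@(9, 9): e=[0,8,40] → █  [on edge]
    (6,4)@(13, 9): e=[24,24,0] → ·  [on edge]
    (2,5)@(5, 11): e=[-36,0,84] → ·  [on edge]
    (5,5)@(11, 11): e=[0,24,24] → █  [on edge]
    (1,6)@(3, 13): e=[-60,0,108] → ·  [on edge]
    (6,6)@(13, 13): e=[0,40,8] → █  [on edge]
    (0,7)@(1, 15): e=[-84,0,132] → ·  [on edge]
    (7,7)@(15, 15): e=[0,56,-8] → ·  [on edge]
    (8,8)@(17, 17): e=[0,72,-24] → ·  [on edge]
  covered (8 px):
    · · · · · · · · · · ·
    · · · · · · · · · · ·
    · · · · · █ · · · · ·
    · · · · █ █ · · · · ·
    · · · · █ █ · · · · ·
    · · · · · █ █ · · · ·
    · · · · · · █ · · · ·
    · · · · · · · · · · ·
    · · · · · · · · · · ·
T3:
  2·area = 136  (B↔C swapped to make it positive)
  edge (4, 18)→(4, 10): d=(0,-8) top-left  bias=+0
  edge (4, 10)→(21, 7): d=(17,-3) top-left  bias=+0
  edge (21, 7)→(4, 18): d=(-17,11) right/bottom  bias=-1
    (10,3)@(21, 7): e=[136,0,0] → ·  [on edge]
    (5,4)@(11, 9): e=[56,4,76] → █
    (6,4)@(13, 9): e=[72,10,54] → █
    (7,4)@(15, 9): e=[88,16,32] → █
    (8,4)@(17, 9): e=[104,22,10] → █
    (9,4)@(19, 9): e=[120,28,-12] → ·
    (2,5)@(5, 11): e=[8,20,108] → █
    (3,5)@(7, 11): e=[24,26,86] → █
    (4,5)@(9, 11): e=[40,32,64] → █
    (7,5)@(15, 11): e=[88,50,-2] → ·
    (8,5)@(17, 11): e=[104,56,-24] → ·
    (2,6)@(5, 13): e=[8,54,74] → █
  covered (16 px):
    · · · · · · · · · · ·
    · · · · · · · · · · ·
    · · · · · · · · · · ·
    · · · · · · · · · · ·
    · · · · · █ █ █ █ · ·
    · · █ █ █ █ █ · · · ·
    · · █ █ █ █ · · · · ·
    · · █ █ · · · · · · ·
    · · █ · · · · · · · ·

Result: [[5,2],[4,3],[5,3],[4,4],[5,4],[5,5],[6,5],[6,6]]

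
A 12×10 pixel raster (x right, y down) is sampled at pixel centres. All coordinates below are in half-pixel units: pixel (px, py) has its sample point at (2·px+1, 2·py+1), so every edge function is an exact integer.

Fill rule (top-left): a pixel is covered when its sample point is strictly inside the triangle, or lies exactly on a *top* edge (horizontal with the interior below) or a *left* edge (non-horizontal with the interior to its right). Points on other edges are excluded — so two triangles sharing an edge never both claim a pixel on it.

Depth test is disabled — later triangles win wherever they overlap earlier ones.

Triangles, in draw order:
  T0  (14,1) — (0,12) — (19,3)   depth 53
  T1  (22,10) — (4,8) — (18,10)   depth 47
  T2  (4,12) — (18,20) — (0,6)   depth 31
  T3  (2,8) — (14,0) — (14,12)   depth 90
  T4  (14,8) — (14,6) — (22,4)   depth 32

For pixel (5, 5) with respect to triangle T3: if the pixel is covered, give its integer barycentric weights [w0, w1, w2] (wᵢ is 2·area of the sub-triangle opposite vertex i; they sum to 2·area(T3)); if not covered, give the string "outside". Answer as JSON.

T0:
  2·area = 83  (B↔C swapped to make it positive)
  edge (14, 1)→(19, 3): d=(5,2) right/bottom  bias=-1
  edge (19, 3)→(0, 12): d=(-19,9) right/bottom  bias=-1
  edge (0, 12)→(14, 1): d=(14,-11) top-left  bias=+0
    (6,1)@(13, 3): e=[12,54,17] → █
    (7,1)@(15, 3): e=[8,36,39] → █
    (8,1)@(17, 3): e=[4,18,61] → █
    (9,1)@(19, 3): e=[0,0,83] → ·  [on edge]
    (4,2)@(9, 5): e=[30,52,1] → █
    (5,2)@(11, 5): e=[26,34,23] → █
    (7,2)@(15, 5): e=[18,-2,67] → ·
    (8,2)@(17, 5): e=[14,-20,89] → ·
    (3,3)@(7, 7): e=[44,32,7] → █
    (5,3)@(11, 7): e=[36,-4,51] → ·
    (6,3)@(13, 7): e=[32,-22,73] → ·
    (2,4)@(5, 9): e=[58,12,13] → █
  covered (9 px):
    · · · · · · · · · · · ·
    · · · · · · █ █ █ · · ·
    · · · · █ █ █ · · · · ·
    · · · █ █ · · · · · · ·
    · · █ · · · · · · · · ·
    · · · · · · · · · · · ·
    · · · · · · · · · · · ·
    · · · · · · · · · · · ·
    · · · · · · · · · · · ·
    · · · · · · · · · · · ·
T1:
  2·area = 8  (B↔C swapped to make it positive)
  edge (22, 10)→(18, 10): d=(-4,0) right/bottom  bias=-1
  edge (18, 10)→(4, 8): d=(-14,-2) top-left  bias=+0
  edge (4, 8)→(22, 10): d=(18,2) right/bottom  bias=-1
    (5,4)@(11, 9): e=[4,0,4] → █  [on edge]
    (6,4)@(13, 9): e=[4,4,0] → ·  [on edge]
    (5,5)@(11, 11): e=[-4,-28,40] → ·
  covered (1 px):
    · · · · · · · · · · · ·
    · · · · · · · · · · · ·
    · · · · · · · · · · · ·
    · · · · · · · · · · · ·
    · · · · · █ · · · · · ·
    · · · · · · · · · · · ·
    · · · · · · · · · · · ·
    · · · · · · · · · · · ·
    · · · · · · · · · · · ·
    · · · · · · · · · · · ·
T2:
  2·area = 52  (B↔C swapped to make it positive)
  edge (4, 12)→(0, 6): d=(-4,-6) top-left  bias=+0
  edge (0, 6)→(18, 20): d=(18,14) right/bottom  bias=-1
  edge (18, 20)→(4, 12): d=(-14,-8) top-left  bias=+0
    (0,3)@(1, 7): e=[2,4,46] → █
    (1,3)@(3, 7): e=[14,-24,62] → ·
    (0,4)@(1, 9): e=[-6,40,18] → ·
    (1,4)@(3, 9): e=[6,12,34] → █
    (2,4)@(5, 9): e=[18,-16,50] → ·
    (1,5)@(3, 11): e=[-2,48,6] → ·
    (2,5)@(5, 11): e=[10,20,22] → █
    (3,5)@(7, 11): e=[22,-8,38] → ·
    (2,6)@(5, 13): e=[2,56,-6] → ·
    (3,6)@(7, 13): e=[14,28,10] → █
    (4,6)@(9, 13): e=[26,0,26] → ·  [on edge]
    (3,7)@(7, 15): e=[6,64,-18] → ·
  covered (6 px):
    · · · · · · · · · · · ·
    · · · · · · · · · · · ·
    · · · · · · · · · · · ·
    █ · · · · · · · · · · ·
    · █ · · · · · · · · · ·
    · · █ · · · · · · · · ·
    · · · █ · · · · · · · ·
    · · · · · █ · · · · · ·
    · · · · · · █ · · · · ·
    · · · · · · · · · · · ·
T3:
  2·area = 144
  edge (2, 8)→(14, 0): d=(12,-8) top-left  bias=+0
  edge (14, 0)→(14, 12): d=(0,12) right/bottom  bias=-1
  edge (14, 12)→(2, 8): d=(-12,-4) top-left  bias=+0
    (6,0)@(13, 1): e=[4,12,128] → █
    (7,0)@(15, 1): e=[20,-12,136] → ·
    (5,1)@(11, 3): e=[12,36,96] → █
    (7,1)@(15, 3): e=[44,-12,112] → ·
    (3,2)@(7, 5): e=[4,84,56] → █
    (4,2)@(9, 5): e=[20,60,64] → █
    (7,2)@(15, 5): e=[68,-12,88] → ·
    (2,3)@(5, 7): e=[12,108,24] → █
    (7,3)@(15, 7): e=[92,-12,64] → ·
    (2,4)@(5, 9): e=[36,108,0] → █  [on edge]
    (7,4)@(15, 9): e=[116,-12,40] → ·
    (2,5)@(5, 11): e=[60,108,-24] → ·
    (5,5)@(11, 11): e=[108,36,0] → █  [on edge]
    (8,6)@(17, 13): e=[180,-36,0] → ·  [on edge]
    (11,7)@(23, 15): e=[252,-108,0] → ·  [on edge]
  covered (19 px):
    · · · · · · █ · · · · ·
    · · · · · █ █ · · · · ·
    · · · █ █ █ █ · · · · ·
    · · █ █ █ █ █ · · · · ·
    · · █ █ █ █ █ · · · · ·
    · · · · · █ █ · · · · ·
    · · · · · · · · · · · ·
    · · · · · · · · · · · ·
    · · · · · · · · · · · ·
    · · · · · · · · · · · ·
T4:
  2·area = 16
  edge (14, 8)→(14, 6): d=(0,-2) top-left  bias=+0
  edge (14, 6)→(22, 4): d=(8,-2) top-left  bias=+0
  edge (22, 4)→(14, 8): d=(-8,4) right/bottom  bias=-1
    (9,2)@(19, 5): e=[10,2,4] → █
    (10,2)@(21, 5): e=[14,6,-4] → ·
    (7,3)@(15, 7): e=[2,10,4] → █
    (8,3)@(17, 7): e=[6,14,-4] → ·
    (9,3)@(19, 7): e=[10,18,-12] → ·
    (7,4)@(15, 9): e=[2,26,-12] → ·
  covered (2 px):
    · · · · · · · · · · · ·
    · · · · · · · · · · · ·
    · · · · · · · · · █ · ·
    · · · · · · · █ · · · ·
    · · · · · · · · · · · ·
    · · · · · · · · · · · ·
    · · · · · · · · · · · ·
    · · · · · · · · · · · ·
    · · · · · · · · · · · ·
    · · · · · · · · · · · ·

Result: [36,0,108]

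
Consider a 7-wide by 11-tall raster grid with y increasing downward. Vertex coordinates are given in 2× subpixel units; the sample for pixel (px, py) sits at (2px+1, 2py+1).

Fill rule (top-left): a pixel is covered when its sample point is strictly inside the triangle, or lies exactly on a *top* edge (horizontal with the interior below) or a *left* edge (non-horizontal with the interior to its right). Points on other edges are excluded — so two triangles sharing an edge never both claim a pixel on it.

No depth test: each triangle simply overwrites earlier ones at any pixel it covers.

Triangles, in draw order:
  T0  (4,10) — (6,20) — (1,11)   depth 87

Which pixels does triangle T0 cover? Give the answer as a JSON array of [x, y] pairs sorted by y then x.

T0:
  2·area = 32
  edge (4, 10)→(6, 20): d=(2,10) right/bottom  bias=-1
  edge (6, 20)→(1, 11): d=(-5,-9) top-left  bias=+0
  edge (1, 11)→(4, 10): d=(3,-1) top-left  bias=+0
    (1,2)@(3, 5): e=[0,48,-16] → ·  [on edge]
    (6,3)@(13, 7): e=[-96,128,0] → ·  [on edge]
    (3,4)@(7, 9): e=[-32,64,0] → ·  [on edge]
    (0,5)@(1, 11): e=[32,0,0] → █  [on edge]
    (1,5)@(3, 11): e=[12,18,2] → █
    (2,5)@(5, 11): e=[-8,36,4] → ·
    (0,6)@(1, 13): e=[36,-10,6] → ·
    (1,6)@(3, 13): e=[16,8,8] → █
    (2,6)@(5, 13): e=[-4,26,10] → ·
    (1,7)@(3, 15): e=[20,-2,14] → ·
    (2,7)@(5, 15): e=[0,16,16] → ·  [on edge]
    (2,8)@(5, 17): e=[4,6,22] → █
  covered (4 px):
    · · · · · · ·
    · · · · · · ·
    · · · · · · ·
    · · · · · · ·
    · · · · · · ·
    █ █ · · · · ·
    · █ · · · · ·
    · · · · · · ·
    · · █ · · · ·
    · · · · · · ·
    · · · · · · ·

Result: [[0,5],[1,5],[1,6],[2,8]]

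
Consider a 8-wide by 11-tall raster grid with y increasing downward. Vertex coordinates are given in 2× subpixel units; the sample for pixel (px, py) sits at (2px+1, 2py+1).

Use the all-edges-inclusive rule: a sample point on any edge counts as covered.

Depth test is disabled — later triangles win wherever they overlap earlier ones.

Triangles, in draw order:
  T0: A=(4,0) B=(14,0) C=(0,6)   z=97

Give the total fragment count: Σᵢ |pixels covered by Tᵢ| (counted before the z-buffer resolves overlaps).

T0:
  2·area = 60
  edge (4, 0)→(14, 0): d=(10,0) inclusive
  edge (14, 0)→(0, 6): d=(-14,6) inclusive
  edge (0, 6)→(4, 0): d=(4,-6) inclusive
    (2,0)@(5, 1): e=[10,40,10] → █
    (3,0)@(7, 1): e=[10,28,22] → █
    (4,0)@(9, 1): e=[10,16,34] → █
    (5,0)@(11, 1): e=[10,4,46] → █
    (6,0)@(13, 1): e=[10,-8,58] → ·
    (1,1)@(3, 3): e=[30,24,6] → █
    (3,1)@(7, 3): e=[30,0,30] → █  [on edge]
    (4,1)@(9, 3): e=[30,-12,42] → ·
    (5,1)@(11, 3): e=[30,-24,54] → ·
    (0,2)@(1, 5): e=[50,8,2] → █
    (1,2)@(3, 5): e=[50,-4,14] → ·
    (2,2)@(5, 5): e=[50,-16,26] → ·
  covered (8 px):
    · · █ █ █ █ · ·
    · █ █ █ · · · ·
    █ · · · · · · ·
    · · · · · · · ·
    · · · · · · · ·
    · · · · · · · ·
    · · · · · · · ·
    · · · · · · · ·
    · · · · · · · ·
    · · · · · · · ·
    · · · · · · · ·

Result: 8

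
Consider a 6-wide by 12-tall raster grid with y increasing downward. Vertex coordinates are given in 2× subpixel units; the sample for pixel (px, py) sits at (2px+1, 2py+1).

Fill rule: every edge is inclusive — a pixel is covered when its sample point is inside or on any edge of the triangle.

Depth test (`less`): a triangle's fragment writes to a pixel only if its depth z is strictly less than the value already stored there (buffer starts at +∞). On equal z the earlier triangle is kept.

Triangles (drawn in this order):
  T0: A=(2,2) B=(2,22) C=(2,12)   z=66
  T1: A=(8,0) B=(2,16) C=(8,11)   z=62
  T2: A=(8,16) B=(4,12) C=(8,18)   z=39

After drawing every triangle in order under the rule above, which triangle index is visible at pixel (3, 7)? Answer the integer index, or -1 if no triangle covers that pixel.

T0:
  degenerate (2·area = 0) — covers nothing
T1:
  2·area = 66  (B↔C swapped to make it positive)
  edge (8, 0)→(8, 11): d=(0,11) inclusive
  edge (8, 11)→(2, 16): d=(-6,5) inclusive
  edge (2, 16)→(8, 0): d=(6,-16) inclusive
    (3,1)@(7, 3): e=[11,53,2] → X
    (4,1)@(9, 3): e=[-11,43,34] → .
    (3,2)@(7, 5): e=[11,41,14] → X
    (4,2)@(9, 5): e=[-11,31,46] → .
    (3,3)@(7, 7): e=[11,29,26] → X
    (4,3)@(9, 7): e=[-11,19,58] → .
    (2,4)@(5, 9): e=[33,27,6] → X
    (4,4)@(9, 9): e=[-11,7,70] → .
    (2,5)@(5, 11): e=[33,15,18] → X
    (4,5)@(9, 11): e=[-11,-5,82] → .
    (2,6)@(5, 13): e=[33,3,30] → X
    (3,6)@(7, 13): e=[11,-7,62] → .
  covered (9 px):
    . . . . . .
    . . . X . .
    . . . X . .
    . . . X . .
    . . X X . .
    . . X X . .
    . . X . . .
    . X . . . .
    . . . . . .
    . . . . . .
    . . . . . .
    . . . . . .
T2:
  2·area = 8  (B↔C swapped to make it positive)
  edge (8, 16)→(8, 18): d=(0,2) inclusive
  edge (8, 18)→(4, 12): d=(-4,-6) inclusive
  edge (4, 12)→(8, 16): d=(4,4) inclusive
    (0,4)@(1, 9): e=[14,-6,0] → .  [on edge]
    (1,5)@(3, 11): e=[10,-2,0] → .  [on edge]
    (2,6)@(5, 13): e=[6,2,0] → X  [on edge]
    (3,6)@(7, 13): e=[2,14,-8] → .
    (2,7)@(5, 15): e=[6,-6,8] → .
    (3,7)@(7, 15): e=[2,6,0] → X  [on edge]
    (4,7)@(9, 15): e=[-2,18,-8] → .
    (3,8)@(7, 17): e=[2,-2,8] → .
    (4,8)@(9, 17): e=[-2,10,0] → .  [on edge]
    (5,9)@(11, 19): e=[-6,14,0] → .  [on edge]
  covered (2 px):
    . . . . . .
    . . . . . .
    . . . . . .
    . . . . . .
    . . . . . .
    . . . . . .
    . . X . . .
    . . . X . .
    . . . . . .
    . . . . . .
    . . . . . .
    . . . . . .

Z-buffer (winner per pixel, '.' = empty):
  . . . . . .
  . . . 1 . .
  . . . 1 . .
  . . . 1 . .
  . . 1 1 . .
  . . 1 1 . .
  . . 2 . . .
  . 1 . 2 . .
  . . . . . .
  . . . . . .
  . . . . . .
  . . . . . .

Answer: 2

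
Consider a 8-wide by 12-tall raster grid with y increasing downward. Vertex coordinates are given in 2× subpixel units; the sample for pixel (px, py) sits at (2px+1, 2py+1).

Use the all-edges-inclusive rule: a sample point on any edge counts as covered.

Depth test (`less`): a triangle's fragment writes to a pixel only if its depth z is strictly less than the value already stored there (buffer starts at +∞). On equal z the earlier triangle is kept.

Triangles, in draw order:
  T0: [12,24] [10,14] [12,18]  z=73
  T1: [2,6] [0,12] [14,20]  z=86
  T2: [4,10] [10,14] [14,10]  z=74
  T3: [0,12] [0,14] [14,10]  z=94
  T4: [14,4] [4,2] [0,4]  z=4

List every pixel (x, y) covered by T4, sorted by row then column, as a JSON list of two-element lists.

T0:
  2·area = 12
  edge (12, 24)→(10, 14): d=(-2,-10) inclusive
  edge (10, 14)→(12, 18): d=(2,4) inclusive
  edge (12, 18)→(12, 24): d=(0,6) inclusive
    (4,4)@(9, 9): e=[0,-6,18] → ·  [on edge]
    (5,8)@(11, 17): e=[4,2,6] → █
    (6,8)@(13, 17): e=[24,-6,-6] → ·
    (5,9)@(11, 19): e=[0,6,6] → █  [on edge]
    (6,9)@(13, 19): e=[20,-2,-6] → ·
    (5,10)@(11, 21): e=[-4,10,6] → ·
  covered (2 px):
    · · · · · · · ·
    · · · · · · · ·
    · · · · · · · ·
    · · · · · · · ·
    · · · · · · · ·
    · · · · · · · ·
    · · · · · · · ·
    · · · · · · · ·
    · · · · · █ · ·
    · · · · · █ · ·
    · · · · · · · ·
    · · · · · · · ·
T1:
  2·area = 100  (B↔C swapped to make it positive)
  edge (2, 6)→(14, 20): d=(12,14) inclusive
  edge (14, 20)→(0, 12): d=(-14,-8) inclusive
  edge (0, 12)→(2, 6): d=(2,-6) inclusive
    (1,1)@(3, 3): e=[-50,150,0] → ·  [on edge]
    (0,4)@(1, 9): e=[50,50,0] → █  [on edge]
    (1,4)@(3, 9): e=[22,66,12] → █
    (2,4)@(5, 9): e=[-6,82,24] → ·
    (0,5)@(1, 11): e=[74,22,4] → █
    (2,5)@(5, 11): e=[18,54,28] → █
    (3,5)@(7, 11): e=[-10,70,40] → ·
    (0,6)@(1, 13): e=[98,-6,8] → ·
    (1,6)@(3, 13): e=[70,10,20] → █
    (3,6)@(7, 13): e=[14,42,44] → █
    (4,6)@(9, 13): e=[-14,58,56] → ·
    (1,7)@(3, 15): e=[94,-18,24] → ·
  covered (13 px):
    · · · · · · · ·
    · · · · · · · ·
    · · · · · · · ·
    · · · · · · · ·
    █ █ · · · · · ·
    █ █ █ · · · · ·
    · █ █ █ · · · ·
    · · · █ █ · · ·
    · · · · █ █ · ·
    · · · · · · █ ·
    · · · · · · · ·
    · · · · · · · ·
T2:
  2·area = 40  (B↔C swapped to make it positive)
  edge (4, 10)→(14, 10): d=(10,0) inclusive
  edge (14, 10)→(10, 14): d=(-4,4) inclusive
  edge (10, 14)→(4, 10): d=(-6,-4) inclusive
    (7,4)@(15, 9): e=[-10,0,50] → ·  [on edge]
    (3,5)@(7, 11): e=[10,24,6] → █
    (4,5)@(9, 11): e=[10,16,14] → █
    (5,5)@(11, 11): e=[10,8,22] → █
    (6,5)@(13, 11): e=[10,0,30] → █  [on edge]
    (7,5)@(15, 11): e=[10,-8,38] → ·
    (3,6)@(7, 13): e=[30,16,-6] → ·
    (4,6)@(9, 13): e=[30,8,2] → █
    (5,6)@(11, 13): e=[30,0,10] → █  [on edge]
    (6,6)@(13, 13): e=[30,-8,18] → ·
    (4,7)@(9, 15): e=[50,0,-10] → ·  [on edge]
    (5,7)@(11, 15): e=[50,-8,-2] → ·
    (3,8)@(7, 17): e=[70,0,-30] → ·  [on edge]
    (2,9)@(5, 19): e=[90,0,-50] → ·  [on edge]
    (1,10)@(3, 21): e=[110,0,-70] → ·  [on edge]
    (0,11)@(1, 23): e=[130,0,-90] → ·  [on edge]
  covered (6 px):
    · · · · · · · ·
    · · · · · · · ·
    · · · · · · · ·
    · · · · · · · ·
    · · · · · · · ·
    · · · █ █ █ █ ·
    · · · · █ █ · ·
    · · · · · · · ·
    · · · · · · · ·
    · · · · · · · ·
    · · · · · · · ·
    · · · · · · · ·
T3:
  2·area = 28  (B↔C swapped to make it positive)
  edge (0, 12)→(14, 10): d=(14,-2) inclusive
  edge (14, 10)→(0, 14): d=(-14,4) inclusive
  edge (0, 14)→(0, 12): d=(0,-2) inclusive
    (3,5)@(7, 11): e=[0,14,14] → █  [on edge]
    (4,5)@(9, 11): e=[4,6,18] → █
    (5,5)@(11, 11): e=[8,-2,22] → ·
    (0,6)@(1, 13): e=[16,10,2] → █
    (1,6)@(3, 13): e=[20,2,6] → █
    (2,6)@(5, 13): e=[24,-6,10] → ·
    (3,6)@(7, 13): e=[28,-14,14] → ·
    (4,6)@(9, 13): e=[32,-22,18] → ·
    (0,7)@(1, 15): e=[44,-18,2] → ·
    (1,7)@(3, 15): e=[48,-26,6] → ·
  covered (4 px):
    · · · · · · · ·
    · · · · · · · ·
    · · · · · · · ·
    · · · · · · · ·
    · · · · · · · ·
    · · · █ █ · · ·
    █ █ · · · · · ·
    · · · · · · · ·
    · · · · · · · ·
    · · · · · · · ·
    · · · · · · · ·
    · · · · · · · ·
T4:
  2·area = 28  (B↔C swapped to make it positive)
  edge (14, 4)→(0, 4): d=(-14,0) inclusive
  edge (0, 4)→(4, 2): d=(4,-2) inclusive
  edge (4, 2)→(14, 4): d=(10,2) inclusive
    (1,1)@(3, 3): e=[14,2,12] → █
    (2,1)@(5, 3): e=[14,6,8] → █
    (3,1)@(7, 3): e=[14,10,4] → █
    (4,1)@(9, 3): e=[14,14,0] → █  [on edge]
    (5,1)@(11, 3): e=[14,18,-4] → ·
    (1,2)@(3, 5): e=[-14,10,32] → ·
    (2,2)@(5, 5): e=[-14,14,28] → ·
    (3,2)@(7, 5): e=[-14,18,24] → ·
    (4,2)@(9, 5): e=[-14,22,20] → ·
  covered (4 px):
    · · · · · · · ·
    · █ █ █ █ · · ·
    · · · · · · · ·
    · · · · · · · ·
    · · · · · · · ·
    · · · · · · · ·
    · · · · · · · ·
    · · · · · · · ·
    · · · · · · · ·
    · · · · · · · ·
    · · · · · · · ·
    · · · · · · · ·

Result: [[1,1],[2,1],[3,1],[4,1]]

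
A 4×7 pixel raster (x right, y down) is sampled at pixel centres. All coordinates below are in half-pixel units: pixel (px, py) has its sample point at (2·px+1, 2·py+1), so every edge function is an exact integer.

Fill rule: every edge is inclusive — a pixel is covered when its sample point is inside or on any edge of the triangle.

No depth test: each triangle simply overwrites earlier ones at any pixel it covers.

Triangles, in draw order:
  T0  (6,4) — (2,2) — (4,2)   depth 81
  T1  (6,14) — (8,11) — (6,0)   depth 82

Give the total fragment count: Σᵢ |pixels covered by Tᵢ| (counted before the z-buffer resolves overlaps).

T0:
  2·area = 4
  edge (6, 4)→(2, 2): d=(-4,-2) inclusive
  edge (2, 2)→(4, 2): d=(2,0) inclusive
  edge (4, 2)→(6, 4): d=(2,2) inclusive
    (1,0)@(3, 1): e=[6,-2,0] → ·  [on edge]
    (2,1)@(5, 3): e=[2,2,0] → #  [on edge]
    (3,1)@(7, 3): e=[6,2,-4] → ·
    (2,2)@(5, 5): e=[-6,6,4] → ·
    (3,2)@(7, 5): e=[-2,6,0] → ·  [on edge]
  covered (1 px):
    · · · ·
    · · # ·
    · · · ·
    · · · ·
    · · · ·
    · · · ·
    · · · ·
T1:
  2·area = 28  (B↔C swapped to make it positive)
  edge (6, 14)→(6, 0): d=(0,-14) inclusive
  edge (6, 0)→(8, 11): d=(2,11) inclusive
  edge (8, 11)→(6, 14): d=(-2,3) inclusive
    (3,3)@(7, 7): e=[14,3,11] → #
    (3,4)@(7, 9): e=[14,7,7] → #
    (3,5)@(7, 11): e=[14,11,3] → #
    (3,6)@(7, 13): e=[14,15,-1] → ·
  covered (3 px):
    · · · ·
    · · · ·
    · · · ·
    · · · #
    · · · #
    · · · #
    · · · ·

Answer: 4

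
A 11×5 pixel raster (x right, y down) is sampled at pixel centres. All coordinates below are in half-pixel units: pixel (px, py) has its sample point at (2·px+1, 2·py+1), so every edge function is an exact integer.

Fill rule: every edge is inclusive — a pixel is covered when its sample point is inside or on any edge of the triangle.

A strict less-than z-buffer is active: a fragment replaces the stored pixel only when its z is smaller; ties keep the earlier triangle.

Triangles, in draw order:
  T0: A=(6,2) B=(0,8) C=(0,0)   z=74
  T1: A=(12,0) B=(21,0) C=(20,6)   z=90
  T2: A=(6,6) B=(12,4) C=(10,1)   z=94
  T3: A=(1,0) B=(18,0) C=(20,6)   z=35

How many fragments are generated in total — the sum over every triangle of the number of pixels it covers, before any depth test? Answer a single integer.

T0:
  2·area = 48
  edge (6, 2)→(0, 8): d=(-6,6) inclusive
  edge (0, 8)→(0, 0): d=(0,-8) inclusive
  edge (0, 0)→(6, 2): d=(6,2) inclusive
    (0,0)@(1, 1): e=[36,8,4] → █
    (1,0)@(3, 1): e=[24,24,0] → █  [on edge]
    (2,0)@(5, 1): e=[12,40,-4] → ·
    (3,0)@(7, 1): e=[0,56,-8] → ·  [on edge]
    (0,1)@(1, 3): e=[24,8,16] → █
    (2,1)@(5, 3): e=[0,40,8] → █  [on edge]
    (3,1)@(7, 3): e=[-12,56,4] → ·
    (4,1)@(9, 3): e=[-24,72,0] → ·  [on edge]
    (0,2)@(1, 5): e=[12,8,28] → █
    (1,2)@(3, 5): e=[0,24,24] → █  [on edge]
    (2,2)@(5, 5): e=[-12,40,20] → ·
    (7,2)@(15, 5): e=[-72,120,0] → ·  [on edge]
    (0,3)@(1, 7): e=[0,8,40] → █  [on edge]
    (10,3)@(21, 7): e=[-120,168,0] → ·  [on edge]
  covered (8 px):
    █ █ · · · · · · · · ·
    █ █ █ · · · · · · · ·
    █ █ · · · · · · · · ·
    █ · · · · · · · · · ·
    · · · · · · · · · · ·
T1:
  2·area = 54
  edge (12, 0)→(21, 0): d=(9,0) inclusive
  edge (21, 0)→(20, 6): d=(-1,6) inclusive
  edge (20, 6)→(12, 0): d=(-8,-6) inclusive
    (7,0)@(15, 1): e=[9,35,10] → █
    (8,0)@(17, 1): e=[9,23,22] → █
    (9,0)@(19, 1): e=[9,11,34] → █
    (10,0)@(21, 1): e=[9,-1,46] → ·
    (7,1)@(15, 3): e=[27,33,-6] → ·
    (8,1)@(17, 3): e=[27,21,6] → █
    (10,1)@(21, 3): e=[27,-3,30] → ·
    (8,2)@(17, 5): e=[45,19,-10] → ·
    (9,2)@(19, 5): e=[45,7,2] → █
    (10,2)@(21, 5): e=[45,-5,14] → ·
    (9,3)@(19, 7): e=[63,5,-14] → ·
  covered (6 px):
    · · · · · · · █ █ █ ·
    · · · · · · · · █ █ ·
    · · · · · · · · · █ ·
    · · · · · · · · · · ·
    · · · · · · · · · · ·
T2:
  2·area = 22  (B↔C swapped to make it positive)
  edge (6, 6)→(10, 1): d=(4,-5) inclusive
  edge (10, 1)→(12, 4): d=(2,3) inclusive
  edge (12, 4)→(6, 6): d=(-6,2) inclusive
    (10,0)@(21, 1): e=[55,-33,0] → ·  [on edge]
    (4,1)@(9, 3): e=[3,7,12] → █
    (5,1)@(11, 3): e=[13,1,8] → █
    (6,1)@(13, 3): e=[23,-5,4] → ·
    (7,1)@(15, 3): e=[33,-11,0] → ·  [on edge]
    (3,2)@(7, 5): e=[1,17,4] → █
    (4,2)@(9, 5): e=[11,11,0] → █  [on edge]
    (5,2)@(11, 5): e=[21,5,-4] → ·
    (1,3)@(3, 7): e=[-11,33,0] → ·  [on edge]
    (3,3)@(7, 7): e=[9,21,-8] → ·
    (4,3)@(9, 7): e=[19,15,-12] → ·
  covered (4 px):
    · · · · · · · · · · ·
    · · · · █ █ · · · · ·
    · · · █ █ · · · · · ·
    · · · · · · · · · · ·
    · · · · · · · · · · ·
T3:
  2·area = 102
  edge (1, 0)→(18, 0): d=(17,0) inclusive
  edge (18, 0)→(20, 6): d=(2,6) inclusive
  edge (20, 6)→(1, 0): d=(-19,-6) inclusive
    (2,0)@(5, 1): e=[17,80,5] → █
    (3,0)@(7, 1): e=[17,68,17] → █
    (4,0)@(9, 1): e=[17,56,29] → █
    (5,0)@(11, 1): e=[17,44,41] → █
    (6,0)@(13, 1): e=[17,32,53] → █
    (7,0)@(15, 1): e=[17,20,65] → █
    (8,0)@(17, 1): e=[17,8,77] → █
    (9,0)@(19, 1): e=[17,-4,89] → ·
    (2,1)@(5, 3): e=[51,84,-33] → ·
    (3,1)@(7, 3): e=[51,72,-21] → ·
    (4,1)@(9, 3): e=[51,60,-9] → ·
    (5,1)@(11, 3): e=[51,48,3] → █
    (9,1)@(19, 3): e=[51,0,51] → █  [on edge]
    (10,4)@(21, 9): e=[153,0,-51] → ·  [on edge]
  covered (14 px):
    · · █ █ █ █ █ █ █ · ·
    · · · · · █ █ █ █ █ ·
    · · · · · · · · █ █ ·
    · · · · · · · · · · ·
    · · · · · · · · · · ·

Result: 32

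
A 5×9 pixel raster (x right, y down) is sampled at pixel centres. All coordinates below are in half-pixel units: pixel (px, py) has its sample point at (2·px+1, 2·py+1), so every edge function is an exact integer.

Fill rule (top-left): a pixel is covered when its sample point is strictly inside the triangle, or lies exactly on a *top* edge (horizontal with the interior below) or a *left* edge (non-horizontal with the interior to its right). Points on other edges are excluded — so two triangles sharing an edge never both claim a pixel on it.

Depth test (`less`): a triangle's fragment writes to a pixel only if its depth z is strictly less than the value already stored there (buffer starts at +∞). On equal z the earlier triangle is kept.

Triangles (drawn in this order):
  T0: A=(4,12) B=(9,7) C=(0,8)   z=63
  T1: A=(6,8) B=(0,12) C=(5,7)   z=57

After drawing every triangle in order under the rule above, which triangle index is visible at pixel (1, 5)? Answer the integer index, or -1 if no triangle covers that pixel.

T0:
  2·area = 40  (B↔C swapped to make it positive)
  edge (4, 12)→(0, 8): d=(-4,-4) top-left  bias=+0
  edge (0, 8)→(9, 7): d=(9,-1) top-left  bias=+0
  edge (9, 7)→(4, 12): d=(-5,5) right/bottom  bias=-1
    (4,3)@(9, 7): e=[40,0,0] → ·  [on edge]
    (0,4)@(1, 9): e=[0,10,30] → #  [on edge]
    (1,4)@(3, 9): e=[8,12,20] → #
    (2,4)@(5, 9): e=[16,14,10] → #
    (3,4)@(7, 9): e=[24,16,0] → ·  [on edge]
    (0,5)@(1, 11): e=[-8,28,20] → ·
    (1,5)@(3, 11): e=[0,30,10] → #  [on edge]
    (2,5)@(5, 11): e=[8,32,0] → ·  [on edge]
    (1,6)@(3, 13): e=[-8,48,0] → ·  [on edge]
    (2,6)@(5, 13): e=[0,50,-10] → ·  [on edge]
    (0,7)@(1, 15): e=[-24,64,0] → ·  [on edge]
    (3,7)@(7, 15): e=[0,70,-30] → ·  [on edge]
    (4,8)@(9, 17): e=[0,90,-50] → ·  [on edge]
  covered (4 px):
    · · · · ·
    · · · · ·
    · · · · ·
    · · · · ·
    # # # · ·
    · # · · ·
    · · · · ·
    · · · · ·
    · · · · ·
T1:
  2·area = 10
  edge (6, 8)→(0, 12): d=(-6,4) right/bottom  bias=-1
  edge (0, 12)→(5, 7): d=(5,-5) top-left  bias=+0
  edge (5, 7)→(6, 8): d=(1,1) right/bottom  bias=-1
    (0,1)@(1, 3): e=[50,-40,0] → ·  [on edge]
    (4,1)@(9, 3): e=[18,0,-8] → ·  [on edge]
    (1,2)@(3, 5): e=[30,-20,0] → ·  [on edge]
    (3,2)@(7, 5): e=[14,0,-4] → ·  [on edge]
    (2,3)@(5, 7): e=[10,0,0] → ·  [on edge]
    (1,4)@(3, 9): e=[6,0,4] → #  [on edge]
    (2,4)@(5, 9): e=[-2,10,2] → ·
    (3,4)@(7, 9): e=[-10,20,0] → ·  [on edge]
    (0,5)@(1, 11): e=[2,0,8] → #  [on edge]
    (1,5)@(3, 11): e=[-6,10,6] → ·
    (4,5)@(9, 11): e=[-30,40,0] → ·  [on edge]
    (0,6)@(1, 13): e=[-10,10,10] → ·
  covered (2 px):
    · · · · ·
    · · · · ·
    · · · · ·
    · · · · ·
    · # · · ·
    # · · · ·
    · · · · ·
    · · · · ·
    · · · · ·

Z-buffer (winner per pixel, '.' = empty):
  . . . . .
  . . . . .
  . . . . .
  . . . . .
  0 1 0 . .
  1 0 . . .
  . . . . .
  . . . . .
  . . . . .

Final: 0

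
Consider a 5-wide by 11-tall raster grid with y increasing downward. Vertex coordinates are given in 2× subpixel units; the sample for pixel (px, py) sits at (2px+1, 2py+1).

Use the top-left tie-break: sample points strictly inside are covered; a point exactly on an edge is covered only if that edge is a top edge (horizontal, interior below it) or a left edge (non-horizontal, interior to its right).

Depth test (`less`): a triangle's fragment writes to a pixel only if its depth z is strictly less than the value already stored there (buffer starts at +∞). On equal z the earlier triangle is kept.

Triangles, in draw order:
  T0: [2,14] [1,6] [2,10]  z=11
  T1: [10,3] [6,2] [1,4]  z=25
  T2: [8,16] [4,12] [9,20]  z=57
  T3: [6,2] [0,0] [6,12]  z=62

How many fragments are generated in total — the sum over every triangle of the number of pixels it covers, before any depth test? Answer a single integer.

T0:
  2·area = 4
  edge (2, 14)→(1, 6): d=(-1,-8) top-left  bias=+0
  edge (1, 6)→(2, 10): d=(1,4) right/bottom  bias=-1
  edge (2, 10)→(2, 14): d=(0,4) right/bottom  bias=-1
  covered (0 px):
    . . . . .
    . . . . .
    . . . . .
    . . . . .
    . . . . .
    . . . . .
    . . . . .
    . . . . .
    . . . . .
    . . . . .
    . . . . .
T1:
  2·area = 13  (B↔C swapped to make it positive)
  edge (10, 3)→(1, 4): d=(-9,1) right/bottom  bias=-1
  edge (1, 4)→(6, 2): d=(5,-2) top-left  bias=+0
  edge (6, 2)→(10, 3): d=(4,1) right/bottom  bias=-1
    (2,1)@(5, 3): e=[5,3,5] → X
    (3,1)@(7, 3): e=[3,7,3] → X
    (4,1)@(9, 3): e=[1,11,1] → X
    (2,2)@(5, 5): e=[-13,13,13] → .
    (3,2)@(7, 5): e=[-15,17,11] → .
    (4,2)@(9, 5): e=[-17,21,9] → .
  covered (3 px):
    . . . . .
    . . X X X
    . . . . .
    . . . . .
    . . . . .
    . . . . .
    . . . . .
    . . . . .
    . . . . .
    . . . . .
    . . . . .
T2:
  2·area = 12  (B↔C swapped to make it positive)
  edge (8, 16)→(9, 20): d=(1,4) right/bottom  bias=-1
  edge (9, 20)→(4, 12): d=(-5,-8) top-left  bias=+0
  edge (4, 12)→(8, 16): d=(4,4) right/bottom  bias=-1
    (0,4)@(1, 9): e=[21,-9,0] → .  [on edge]
    (1,5)@(3, 11): e=[15,-3,0] → .  [on edge]
    (2,6)@(5, 13): e=[9,3,0] → .  [on edge]
    (3,7)@(7, 15): e=[3,9,0] → .  [on edge]
    (4,8)@(9, 17): e=[-3,15,0] → .  [on edge]
  covered (0 px):
    . . . . .
    . . . . .
    . . . . .
    . . . . .
    . . . . .
    . . . . .
    . . . . .
    . . . . .
    . . . . .
    . . . . .
    . . . . .
T3:
  2·area = 60  (B↔C swapped to make it positive)
  edge (6, 2)→(6, 12): d=(0,10) right/bottom  bias=-1
  edge (6, 12)→(0, 0): d=(-6,-12) top-left  bias=+0
  edge (0, 0)→(6, 2): d=(6,2) right/bottom  bias=-1
    (0,0)@(1, 1): e=[50,6,4] → X
    (1,0)@(3, 1): e=[30,30,0] → .  [on edge]
    (0,1)@(1, 3): e=[50,-6,16] → .
    (1,1)@(3, 3): e=[30,18,12] → X
    (2,1)@(5, 3): e=[10,42,8] → X
    (3,1)@(7, 3): e=[-10,66,4] → .
    (4,1)@(9, 3): e=[-30,90,0] → .  [on edge]
    (1,2)@(3, 5): e=[30,6,24] → X
    (3,2)@(7, 5): e=[-10,54,16] → .
    (1,3)@(3, 7): e=[30,-6,36] → .
    (2,3)@(5, 7): e=[10,18,32] → X
    (3,3)@(7, 7): e=[-10,42,28] → .
  covered (7 px):
    X . . . .
    . X X . .
    . X X . .
    . . X . .
    . . X . .
    . . . . .
    . . . . .
    . . . . .
    . . . . .
    . . . . .
    . . . . .

Result: 10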